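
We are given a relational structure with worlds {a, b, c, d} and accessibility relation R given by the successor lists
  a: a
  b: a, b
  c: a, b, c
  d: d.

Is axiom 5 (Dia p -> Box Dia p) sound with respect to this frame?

No

The schema 5 characterises exactly the Euclidean frames.
Euclidean: no — c R a and c R b, but not a R b.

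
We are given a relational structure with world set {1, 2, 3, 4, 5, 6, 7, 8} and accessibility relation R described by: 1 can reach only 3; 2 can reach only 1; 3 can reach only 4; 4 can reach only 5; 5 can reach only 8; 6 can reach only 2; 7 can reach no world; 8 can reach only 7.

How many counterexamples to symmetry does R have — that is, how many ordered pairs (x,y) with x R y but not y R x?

7

Enumerating: (1,3), (2,1), (3,4), (4,5), (5,8), (6,2), (8,7).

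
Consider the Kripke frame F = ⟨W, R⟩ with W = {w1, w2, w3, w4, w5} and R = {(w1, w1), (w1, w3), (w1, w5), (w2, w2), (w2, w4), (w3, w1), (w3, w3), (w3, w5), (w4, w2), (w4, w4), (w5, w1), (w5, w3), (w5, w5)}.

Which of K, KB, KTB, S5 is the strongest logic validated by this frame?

S5

Symmetric (axiom B): yes — every pair in R has its reverse in R.
Reflexive (axiom T): yes — every world is R-related to itself.
Euclidean (axiom 5): yes — any two successors of a common world are R-related.
So F validates K, KB, KTB, S5. The strongest is S5.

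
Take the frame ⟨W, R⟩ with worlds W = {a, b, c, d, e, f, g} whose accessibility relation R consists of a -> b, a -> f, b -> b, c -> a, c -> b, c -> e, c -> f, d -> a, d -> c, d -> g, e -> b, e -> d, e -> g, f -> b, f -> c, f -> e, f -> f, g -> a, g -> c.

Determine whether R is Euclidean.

No

Euclidean: no — a R b and a R f, but not b R f.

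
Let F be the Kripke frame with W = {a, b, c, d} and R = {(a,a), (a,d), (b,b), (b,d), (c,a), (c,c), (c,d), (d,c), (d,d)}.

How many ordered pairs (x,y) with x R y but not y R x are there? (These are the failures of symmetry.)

Enumerating: (a,d), (b,d), (c,a).

3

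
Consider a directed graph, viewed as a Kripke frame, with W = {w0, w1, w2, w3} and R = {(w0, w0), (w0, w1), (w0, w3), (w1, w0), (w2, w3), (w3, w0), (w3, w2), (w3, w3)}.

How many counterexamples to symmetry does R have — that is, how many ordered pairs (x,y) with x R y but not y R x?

R is symmetric; there are no such tuples.

0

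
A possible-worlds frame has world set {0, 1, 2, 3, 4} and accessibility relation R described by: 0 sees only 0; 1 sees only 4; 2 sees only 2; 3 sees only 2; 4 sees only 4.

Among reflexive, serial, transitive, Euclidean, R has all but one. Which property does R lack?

reflexive

Reflexive: no — 1 is not related to itself.
Serial: yes — every world has a successor (e.g. 0 R 0).
Transitive: yes — every two-step R-path is closed by a direct edge.
Euclidean: yes — any two successors of a common world are R-related.
Only reflexive fails.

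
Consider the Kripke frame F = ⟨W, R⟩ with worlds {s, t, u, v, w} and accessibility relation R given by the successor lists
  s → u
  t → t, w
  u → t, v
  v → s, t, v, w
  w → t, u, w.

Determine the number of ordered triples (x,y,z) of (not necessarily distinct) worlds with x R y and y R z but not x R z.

Enumerating: (s,u,t), (s,u,v), (t,w,u), (u,t,w), (u,v,s), (u,v,w), (v,s,u), (v,w,u), (w,u,v).

9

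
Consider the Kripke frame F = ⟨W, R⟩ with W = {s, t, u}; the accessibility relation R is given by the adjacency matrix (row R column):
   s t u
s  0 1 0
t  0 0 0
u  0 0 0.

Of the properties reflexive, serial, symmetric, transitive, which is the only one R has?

transitive

Reflexive: no — s is not related to itself.
Serial: no — t has no R-successor.
Symmetric: no — s R t but not t R s.
Transitive: yes — every two-step R-path is closed by a direct edge.
Only transitive holds.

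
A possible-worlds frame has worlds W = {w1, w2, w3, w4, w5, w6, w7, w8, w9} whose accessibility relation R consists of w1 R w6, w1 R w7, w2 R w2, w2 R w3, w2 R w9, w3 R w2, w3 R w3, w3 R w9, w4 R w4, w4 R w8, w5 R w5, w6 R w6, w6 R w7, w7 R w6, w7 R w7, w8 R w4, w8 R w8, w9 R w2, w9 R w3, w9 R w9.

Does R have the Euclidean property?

Yes

Euclidean: yes — any two successors of a common world are R-related.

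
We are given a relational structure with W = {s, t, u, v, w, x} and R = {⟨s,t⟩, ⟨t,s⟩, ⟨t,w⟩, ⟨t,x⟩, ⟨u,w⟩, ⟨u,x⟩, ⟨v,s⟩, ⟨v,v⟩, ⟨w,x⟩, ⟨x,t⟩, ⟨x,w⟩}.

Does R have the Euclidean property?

Euclidean: no — t R s and t R w, but not s R w.

No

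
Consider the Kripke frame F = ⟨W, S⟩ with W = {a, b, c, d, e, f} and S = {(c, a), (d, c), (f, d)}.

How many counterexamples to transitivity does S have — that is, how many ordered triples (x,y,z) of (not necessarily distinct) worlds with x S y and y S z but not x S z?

Enumerating: (d,c,a), (f,d,c).

2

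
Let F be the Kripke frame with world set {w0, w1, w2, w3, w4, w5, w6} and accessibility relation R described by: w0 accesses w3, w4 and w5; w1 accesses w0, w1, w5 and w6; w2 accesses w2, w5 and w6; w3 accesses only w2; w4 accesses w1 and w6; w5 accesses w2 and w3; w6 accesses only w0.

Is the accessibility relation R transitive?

No

Transitive: no — w0 R w3 and w3 R w2, but not w0 R w2.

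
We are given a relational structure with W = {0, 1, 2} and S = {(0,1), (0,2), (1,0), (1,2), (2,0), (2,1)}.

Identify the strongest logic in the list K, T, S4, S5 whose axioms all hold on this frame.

Reflexive (axiom T): no — 0 is not related to itself.
Transitive (axiom 4): no — 0 S 1 and 1 S 0, but not 0 S 0.
Euclidean (axiom 5): no — 0 S 1 and 0 S 1, but not 1 S 1.
So F validates K; T would additionally require S to be reflexive. The strongest is K.

K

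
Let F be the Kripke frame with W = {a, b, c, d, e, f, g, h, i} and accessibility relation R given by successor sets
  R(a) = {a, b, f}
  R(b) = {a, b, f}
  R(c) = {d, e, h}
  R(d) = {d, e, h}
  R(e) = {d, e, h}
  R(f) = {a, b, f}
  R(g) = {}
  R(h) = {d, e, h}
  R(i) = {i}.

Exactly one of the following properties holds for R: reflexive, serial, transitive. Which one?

transitive

Reflexive: no — c is not related to itself.
Serial: no — g has no R-successor.
Transitive: yes — every two-step R-path is closed by a direct edge.
Only transitive holds.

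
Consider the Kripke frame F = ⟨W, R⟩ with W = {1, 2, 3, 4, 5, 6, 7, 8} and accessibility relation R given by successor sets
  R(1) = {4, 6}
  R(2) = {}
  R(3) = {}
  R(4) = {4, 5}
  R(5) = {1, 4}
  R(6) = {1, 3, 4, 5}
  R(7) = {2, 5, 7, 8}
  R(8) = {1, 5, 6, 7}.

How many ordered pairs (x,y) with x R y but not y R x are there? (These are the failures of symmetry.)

Enumerating: (1,4), (5,1), (6,3), (6,4), (6,5), (7,2), (7,5), (8,1), (8,5), (8,6).

10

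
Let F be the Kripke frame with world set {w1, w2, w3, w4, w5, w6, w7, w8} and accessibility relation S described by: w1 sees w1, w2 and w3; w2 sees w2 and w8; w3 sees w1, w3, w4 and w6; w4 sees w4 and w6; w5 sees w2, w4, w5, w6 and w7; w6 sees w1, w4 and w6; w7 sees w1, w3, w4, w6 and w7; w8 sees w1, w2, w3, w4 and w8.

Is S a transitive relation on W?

Transitive: no — w1 S w2 and w2 S w8, but not w1 S w8.

No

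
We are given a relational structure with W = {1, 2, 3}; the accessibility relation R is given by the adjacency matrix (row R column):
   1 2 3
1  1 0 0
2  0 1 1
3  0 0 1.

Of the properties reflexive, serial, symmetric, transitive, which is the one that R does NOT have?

symmetric

Reflexive: yes — every world is R-related to itself.
Serial: yes — every world has a successor (e.g. 1 R 1).
Symmetric: no — 2 R 3 but not 3 R 2.
Transitive: yes — every two-step R-path is closed by a direct edge.
Only symmetric fails.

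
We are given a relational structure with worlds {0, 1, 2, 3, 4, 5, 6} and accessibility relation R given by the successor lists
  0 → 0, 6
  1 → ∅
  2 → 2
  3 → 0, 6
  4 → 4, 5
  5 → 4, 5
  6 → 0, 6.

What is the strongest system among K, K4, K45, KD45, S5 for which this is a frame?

K45

Transitive (axiom 4): yes — every two-step R-path is closed by a direct edge.
Euclidean (axiom 5): yes — any two successors of a common world are R-related.
Serial (axiom D): no — 1 has no R-successor.
Reflexive (axiom T): no — 1 is not related to itself.
So F validates K, K4, K45; KD45 would additionally require R to be serial. The strongest is K45.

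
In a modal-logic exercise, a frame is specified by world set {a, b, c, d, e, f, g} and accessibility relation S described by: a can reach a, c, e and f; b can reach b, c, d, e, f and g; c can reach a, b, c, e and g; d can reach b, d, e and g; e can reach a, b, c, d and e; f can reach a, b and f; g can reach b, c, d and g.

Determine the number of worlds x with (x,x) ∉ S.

0

S is reflexive; there are no such worlds.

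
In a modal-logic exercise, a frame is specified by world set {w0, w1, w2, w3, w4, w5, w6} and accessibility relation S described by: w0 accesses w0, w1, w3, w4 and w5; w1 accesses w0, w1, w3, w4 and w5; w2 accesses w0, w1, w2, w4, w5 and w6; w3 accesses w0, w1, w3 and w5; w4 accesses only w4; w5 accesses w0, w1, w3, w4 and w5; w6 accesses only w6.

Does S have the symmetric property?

No

Symmetric: no — w0 S w4 but not w4 S w0.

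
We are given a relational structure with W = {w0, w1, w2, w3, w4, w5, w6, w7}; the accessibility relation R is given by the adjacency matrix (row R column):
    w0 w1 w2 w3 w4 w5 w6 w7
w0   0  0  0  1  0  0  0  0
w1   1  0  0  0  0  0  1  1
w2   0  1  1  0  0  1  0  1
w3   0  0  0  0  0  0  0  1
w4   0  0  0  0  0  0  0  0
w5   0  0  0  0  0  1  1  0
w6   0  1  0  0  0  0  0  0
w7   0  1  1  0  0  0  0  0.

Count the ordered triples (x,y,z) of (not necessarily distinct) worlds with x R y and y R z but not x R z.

Enumerating: (w0,w3,w7), (w1,w0,w3), (w1,w6,w1), (w1,w7,w1), (w1,w7,w2), (w2,w1,w0), (w2,w1,w6), (w2,w5,w6), (w3,w7,w1), (w3,w7,w2), (w5,w6,w1), (w6,w1,w0), … and 7 more.
Total: 19.

19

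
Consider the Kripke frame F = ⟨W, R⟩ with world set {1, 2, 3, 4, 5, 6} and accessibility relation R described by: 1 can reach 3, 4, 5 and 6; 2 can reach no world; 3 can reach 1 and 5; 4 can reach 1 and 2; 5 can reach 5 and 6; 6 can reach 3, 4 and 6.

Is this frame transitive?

Transitive: no — 1 R 4 and 4 R 2, but not 1 R 2.

No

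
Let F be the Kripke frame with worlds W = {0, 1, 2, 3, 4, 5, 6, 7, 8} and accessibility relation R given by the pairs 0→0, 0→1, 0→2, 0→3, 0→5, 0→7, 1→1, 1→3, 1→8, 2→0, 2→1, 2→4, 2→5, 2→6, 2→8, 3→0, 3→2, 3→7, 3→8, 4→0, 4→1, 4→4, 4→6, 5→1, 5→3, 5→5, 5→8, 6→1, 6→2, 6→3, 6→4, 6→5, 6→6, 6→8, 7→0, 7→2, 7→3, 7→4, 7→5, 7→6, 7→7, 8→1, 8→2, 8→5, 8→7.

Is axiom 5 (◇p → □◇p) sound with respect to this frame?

Axiom 5 corresponds to the accessibility relation being Euclidean.
Euclidean: no — 0 R 1 and 0 R 2, but not 1 R 2.

No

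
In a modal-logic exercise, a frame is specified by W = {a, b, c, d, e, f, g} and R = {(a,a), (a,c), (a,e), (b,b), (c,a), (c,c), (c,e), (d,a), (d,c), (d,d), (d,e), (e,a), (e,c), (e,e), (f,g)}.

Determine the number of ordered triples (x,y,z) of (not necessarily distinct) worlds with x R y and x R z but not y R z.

4

Enumerating: (d,a,d), (d,c,d), (d,e,d), (f,g,g).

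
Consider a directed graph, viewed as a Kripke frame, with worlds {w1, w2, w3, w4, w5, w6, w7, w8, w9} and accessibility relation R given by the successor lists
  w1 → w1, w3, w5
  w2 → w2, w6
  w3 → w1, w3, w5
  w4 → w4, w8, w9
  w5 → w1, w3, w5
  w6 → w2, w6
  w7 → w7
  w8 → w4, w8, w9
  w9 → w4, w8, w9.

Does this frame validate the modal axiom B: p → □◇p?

Yes

The schema B characterises exactly the symmetric frames.
Symmetric: yes — every pair in R has its reverse in R.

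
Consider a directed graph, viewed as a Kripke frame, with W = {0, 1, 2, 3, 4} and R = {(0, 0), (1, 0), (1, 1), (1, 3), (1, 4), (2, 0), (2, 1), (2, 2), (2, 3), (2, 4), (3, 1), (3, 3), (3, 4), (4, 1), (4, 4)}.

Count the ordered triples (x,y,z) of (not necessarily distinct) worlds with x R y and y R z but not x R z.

Enumerating: (3,1,0), (4,1,0), (4,1,3).

3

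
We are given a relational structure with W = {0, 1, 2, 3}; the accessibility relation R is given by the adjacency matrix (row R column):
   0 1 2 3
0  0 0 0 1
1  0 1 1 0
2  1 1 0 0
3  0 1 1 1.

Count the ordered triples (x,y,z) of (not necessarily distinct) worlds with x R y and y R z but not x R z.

Enumerating: (0,3,1), (0,3,2), (1,2,0), (2,0,3), (2,1,2), (3,2,0).

6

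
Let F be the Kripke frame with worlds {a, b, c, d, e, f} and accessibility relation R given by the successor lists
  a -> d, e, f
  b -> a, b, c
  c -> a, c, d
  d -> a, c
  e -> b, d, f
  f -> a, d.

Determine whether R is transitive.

Transitive: no — a R d and d R c, but not a R c.

No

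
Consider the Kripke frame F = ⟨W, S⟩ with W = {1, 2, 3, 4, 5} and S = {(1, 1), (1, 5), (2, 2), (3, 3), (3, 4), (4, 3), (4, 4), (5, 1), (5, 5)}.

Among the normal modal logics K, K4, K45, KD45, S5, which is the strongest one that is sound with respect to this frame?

Transitive (axiom 4): yes — every two-step S-path is closed by a direct edge.
Euclidean (axiom 5): yes — any two successors of a common world are S-related.
Serial (axiom D): yes — every world has a successor (e.g. 1 S 1).
Reflexive (axiom T): yes — every world is S-related to itself.
So F validates K, K4, K45, KD45, S5. The strongest is S5.

S5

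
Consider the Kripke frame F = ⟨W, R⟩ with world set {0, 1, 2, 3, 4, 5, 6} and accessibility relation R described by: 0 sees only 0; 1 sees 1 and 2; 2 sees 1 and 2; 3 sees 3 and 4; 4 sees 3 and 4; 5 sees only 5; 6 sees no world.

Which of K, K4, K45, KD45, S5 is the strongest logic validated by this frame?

K45

Transitive (axiom 4): yes — every two-step R-path is closed by a direct edge.
Euclidean (axiom 5): yes — any two successors of a common world are R-related.
Serial (axiom D): no — 6 has no R-successor.
Reflexive (axiom T): no — 6 is not related to itself.
So F validates K, K4, K45; KD45 would additionally require R to be serial. The strongest is K45.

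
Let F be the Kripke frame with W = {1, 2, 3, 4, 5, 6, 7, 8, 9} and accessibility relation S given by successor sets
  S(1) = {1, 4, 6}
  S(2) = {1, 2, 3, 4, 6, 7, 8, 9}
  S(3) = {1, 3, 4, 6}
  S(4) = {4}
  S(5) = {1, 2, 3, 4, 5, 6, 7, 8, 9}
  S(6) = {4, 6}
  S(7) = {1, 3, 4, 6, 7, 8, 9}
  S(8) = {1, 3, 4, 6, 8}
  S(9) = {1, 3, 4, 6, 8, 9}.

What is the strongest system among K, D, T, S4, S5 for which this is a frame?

S4

Serial (axiom D): yes — every world has a successor (e.g. 1 S 1).
Reflexive (axiom T): yes — every world is S-related to itself.
Transitive (axiom 4): yes — every two-step S-path is closed by a direct edge.
Euclidean (axiom 5): no — 1 S 4 and 1 S 6, but not 4 S 6.
So F validates K, D, T, S4; S5 would additionally require S to be Euclidean. The strongest is S4.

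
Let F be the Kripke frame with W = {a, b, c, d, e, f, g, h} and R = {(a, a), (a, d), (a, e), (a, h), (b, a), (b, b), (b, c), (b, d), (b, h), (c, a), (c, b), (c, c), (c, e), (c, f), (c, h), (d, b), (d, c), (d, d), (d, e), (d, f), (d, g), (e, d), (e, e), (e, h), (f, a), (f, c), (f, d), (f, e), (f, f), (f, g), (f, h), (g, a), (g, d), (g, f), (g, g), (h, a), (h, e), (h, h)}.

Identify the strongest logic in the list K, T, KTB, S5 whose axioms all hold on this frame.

T

Reflexive (axiom T): yes — every world is R-related to itself.
Symmetric (axiom B): no — a R d but not d R a.
Euclidean (axiom 5): no — a R d and a R h, but not d R h.
So F validates K, T; KTB would additionally require R to be symmetric. The strongest is T.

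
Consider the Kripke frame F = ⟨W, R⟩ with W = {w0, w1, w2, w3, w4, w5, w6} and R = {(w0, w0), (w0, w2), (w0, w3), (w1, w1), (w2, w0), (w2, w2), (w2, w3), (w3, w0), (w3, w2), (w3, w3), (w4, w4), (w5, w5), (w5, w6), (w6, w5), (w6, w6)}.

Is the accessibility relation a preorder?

Reflexive: yes — every world is R-related to itself.
Transitive: yes — every two-step R-path is closed by a direct edge.
So R is a preorder.

Yes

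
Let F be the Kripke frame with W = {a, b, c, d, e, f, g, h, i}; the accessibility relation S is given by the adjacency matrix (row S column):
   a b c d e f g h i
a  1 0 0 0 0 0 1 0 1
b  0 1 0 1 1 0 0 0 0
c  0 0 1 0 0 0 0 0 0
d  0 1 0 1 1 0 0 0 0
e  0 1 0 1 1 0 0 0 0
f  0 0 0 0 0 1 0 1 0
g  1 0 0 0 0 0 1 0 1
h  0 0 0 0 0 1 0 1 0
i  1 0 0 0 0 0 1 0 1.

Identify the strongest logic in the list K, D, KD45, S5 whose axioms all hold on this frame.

Serial (axiom D): yes — every world has a successor (e.g. a S a).
Euclidean (axiom 5): yes — any two successors of a common world are S-related.
Transitive (axiom 4): yes — every two-step S-path is closed by a direct edge.
Reflexive (axiom T): yes — every world is S-related to itself.
So F validates K, D, KD45, S5. The strongest is S5.

S5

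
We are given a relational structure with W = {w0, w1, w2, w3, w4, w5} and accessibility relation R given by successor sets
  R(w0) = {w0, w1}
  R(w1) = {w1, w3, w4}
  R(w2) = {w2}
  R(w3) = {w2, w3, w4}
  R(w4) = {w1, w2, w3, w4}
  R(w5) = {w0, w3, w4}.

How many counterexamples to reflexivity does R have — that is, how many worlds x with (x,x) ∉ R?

Enumerating: w5.

1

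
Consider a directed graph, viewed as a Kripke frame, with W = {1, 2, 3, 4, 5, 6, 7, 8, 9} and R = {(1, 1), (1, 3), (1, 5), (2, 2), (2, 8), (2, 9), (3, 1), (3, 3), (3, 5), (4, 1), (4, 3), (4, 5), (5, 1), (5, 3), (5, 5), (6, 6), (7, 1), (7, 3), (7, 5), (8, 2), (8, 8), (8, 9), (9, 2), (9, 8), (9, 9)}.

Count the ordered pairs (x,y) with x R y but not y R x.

6

Enumerating: (4,1), (4,3), (4,5), (7,1), (7,3), (7,5).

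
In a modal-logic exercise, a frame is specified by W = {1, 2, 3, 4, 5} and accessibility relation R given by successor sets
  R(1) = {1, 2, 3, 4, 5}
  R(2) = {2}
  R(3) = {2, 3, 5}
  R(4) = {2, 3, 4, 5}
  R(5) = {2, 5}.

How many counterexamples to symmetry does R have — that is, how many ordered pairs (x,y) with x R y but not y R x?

10

Enumerating: (1,2), (1,3), (1,4), (1,5), (3,2), (3,5), (4,2), (4,3), (4,5), (5,2).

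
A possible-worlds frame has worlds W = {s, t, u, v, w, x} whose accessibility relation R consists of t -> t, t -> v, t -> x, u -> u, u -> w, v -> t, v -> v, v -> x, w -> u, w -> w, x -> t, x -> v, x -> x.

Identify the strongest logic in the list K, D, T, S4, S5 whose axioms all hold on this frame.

Serial (axiom D): no — s has no R-successor.
Reflexive (axiom T): no — s is not related to itself.
Transitive (axiom 4): yes — every two-step R-path is closed by a direct edge.
Euclidean (axiom 5): yes — any two successors of a common world are R-related.
So F validates K; D would additionally require R to be serial. The strongest is K.

K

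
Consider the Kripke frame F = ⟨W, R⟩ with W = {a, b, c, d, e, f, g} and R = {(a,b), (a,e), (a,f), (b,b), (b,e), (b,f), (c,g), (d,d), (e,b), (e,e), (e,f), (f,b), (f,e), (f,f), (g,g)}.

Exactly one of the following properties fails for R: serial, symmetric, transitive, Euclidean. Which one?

symmetric

Serial: yes — every world has a successor (e.g. a R b).
Symmetric: no — a R b but not b R a.
Transitive: yes — every two-step R-path is closed by a direct edge.
Euclidean: yes — any two successors of a common world are R-related.
Only symmetric fails.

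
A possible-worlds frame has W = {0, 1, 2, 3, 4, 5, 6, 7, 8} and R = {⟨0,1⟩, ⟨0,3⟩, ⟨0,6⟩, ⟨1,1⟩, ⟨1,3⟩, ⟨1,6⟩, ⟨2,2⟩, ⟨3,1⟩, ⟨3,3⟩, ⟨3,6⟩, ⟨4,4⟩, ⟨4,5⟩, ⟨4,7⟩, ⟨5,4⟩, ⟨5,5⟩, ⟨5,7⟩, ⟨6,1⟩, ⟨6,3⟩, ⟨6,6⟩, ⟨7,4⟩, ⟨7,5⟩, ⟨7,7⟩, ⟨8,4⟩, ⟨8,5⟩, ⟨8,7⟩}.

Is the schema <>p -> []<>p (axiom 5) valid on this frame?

Yes

Axiom 5 corresponds to the accessibility relation being Euclidean.
Euclidean: yes — any two successors of a common world are R-related.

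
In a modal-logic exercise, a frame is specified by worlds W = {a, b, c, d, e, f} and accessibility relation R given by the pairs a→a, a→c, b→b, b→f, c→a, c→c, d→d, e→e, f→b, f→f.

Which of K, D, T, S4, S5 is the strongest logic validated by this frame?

S5

Serial (axiom D): yes — every world has a successor (e.g. a R a).
Reflexive (axiom T): yes — every world is R-related to itself.
Transitive (axiom 4): yes — every two-step R-path is closed by a direct edge.
Euclidean (axiom 5): yes — any two successors of a common world are R-related.
So F validates K, D, T, S4, S5. The strongest is S5.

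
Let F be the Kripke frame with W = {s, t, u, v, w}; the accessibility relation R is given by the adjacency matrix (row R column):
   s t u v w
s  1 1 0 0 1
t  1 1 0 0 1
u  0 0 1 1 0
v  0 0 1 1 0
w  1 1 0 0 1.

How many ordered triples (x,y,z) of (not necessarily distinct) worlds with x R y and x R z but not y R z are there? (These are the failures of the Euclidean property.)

R is Euclidean; there are no such tuples.

0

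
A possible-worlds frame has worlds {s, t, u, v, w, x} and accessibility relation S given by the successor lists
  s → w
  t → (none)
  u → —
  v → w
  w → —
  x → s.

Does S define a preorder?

Reflexive: no — s is not related to itself.
Transitive: no — x S s and s S w, but not x S w.
So S is not a preorder.

No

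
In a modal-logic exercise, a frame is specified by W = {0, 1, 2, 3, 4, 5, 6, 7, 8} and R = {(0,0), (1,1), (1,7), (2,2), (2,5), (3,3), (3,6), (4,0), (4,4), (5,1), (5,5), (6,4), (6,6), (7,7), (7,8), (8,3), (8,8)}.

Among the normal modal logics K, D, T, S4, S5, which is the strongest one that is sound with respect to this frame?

Serial (axiom D): yes — every world has a successor (e.g. 0 R 0).
Reflexive (axiom T): yes — every world is R-related to itself.
Transitive (axiom 4): no — 1 R 7 and 7 R 8, but not 1 R 8.
Euclidean (axiom 5): no — 1 R 7 and 1 R 1, but not 7 R 1.
So F validates K, D, T; S4 would additionally require R to be transitive. The strongest is T.

T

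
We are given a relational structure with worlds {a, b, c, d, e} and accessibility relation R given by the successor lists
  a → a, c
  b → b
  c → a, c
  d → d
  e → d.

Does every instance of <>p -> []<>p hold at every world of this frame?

The schema 5 characterises exactly the Euclidean frames.
Euclidean: yes — any two successors of a common world are R-related.

Yes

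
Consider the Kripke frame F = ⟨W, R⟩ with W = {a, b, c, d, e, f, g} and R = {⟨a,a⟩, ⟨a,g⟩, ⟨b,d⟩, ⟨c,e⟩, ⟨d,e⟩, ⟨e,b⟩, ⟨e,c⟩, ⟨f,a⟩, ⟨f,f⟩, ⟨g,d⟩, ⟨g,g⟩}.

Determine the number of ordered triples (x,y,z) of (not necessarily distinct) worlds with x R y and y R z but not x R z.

10

Enumerating: (a,g,d), (b,d,e), (c,e,b), (c,e,c), (d,e,b), (d,e,c), (e,b,d), (e,c,e), (f,a,g), (g,d,e).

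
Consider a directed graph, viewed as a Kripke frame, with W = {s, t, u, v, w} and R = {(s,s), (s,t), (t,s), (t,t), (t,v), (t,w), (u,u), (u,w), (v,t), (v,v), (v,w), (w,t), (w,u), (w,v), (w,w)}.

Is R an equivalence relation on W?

Reflexive: yes — every world is R-related to itself.
Symmetric: yes — every pair in R has its reverse in R.
Transitive: no — s R t and t R v, but not s R v.
So R is not an equivalence relation.

No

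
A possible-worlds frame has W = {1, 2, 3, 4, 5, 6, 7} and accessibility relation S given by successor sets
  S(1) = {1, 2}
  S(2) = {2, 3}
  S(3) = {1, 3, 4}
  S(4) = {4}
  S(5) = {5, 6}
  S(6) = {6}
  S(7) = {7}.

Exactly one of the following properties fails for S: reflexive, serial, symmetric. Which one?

Reflexive: yes — every world is S-related to itself.
Serial: yes — every world has a successor (e.g. 1 S 1).
Symmetric: no — 1 S 2 but not 2 S 1.
Only symmetric fails.

symmetric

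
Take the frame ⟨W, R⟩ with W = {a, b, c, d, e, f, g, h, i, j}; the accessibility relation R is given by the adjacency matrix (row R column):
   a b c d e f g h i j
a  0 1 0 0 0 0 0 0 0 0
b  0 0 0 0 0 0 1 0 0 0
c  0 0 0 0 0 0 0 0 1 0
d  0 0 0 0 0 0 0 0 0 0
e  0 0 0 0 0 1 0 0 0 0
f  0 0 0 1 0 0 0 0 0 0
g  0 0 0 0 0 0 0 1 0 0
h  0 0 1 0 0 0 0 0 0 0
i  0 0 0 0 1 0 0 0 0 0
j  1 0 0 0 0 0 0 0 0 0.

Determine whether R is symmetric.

No

Symmetric: no — a R b but not b R a.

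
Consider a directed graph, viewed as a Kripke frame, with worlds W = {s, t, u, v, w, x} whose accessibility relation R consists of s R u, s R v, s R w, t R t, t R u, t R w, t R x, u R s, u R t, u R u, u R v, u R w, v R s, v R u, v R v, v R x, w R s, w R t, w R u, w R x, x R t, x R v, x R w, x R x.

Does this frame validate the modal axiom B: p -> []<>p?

Yes

Axiom B corresponds to the accessibility relation being symmetric.
Symmetric: yes — every pair in R has its reverse in R.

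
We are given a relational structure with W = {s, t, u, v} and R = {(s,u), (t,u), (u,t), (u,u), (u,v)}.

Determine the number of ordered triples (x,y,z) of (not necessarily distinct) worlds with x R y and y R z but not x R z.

4

Enumerating: (s,u,t), (s,u,v), (t,u,t), (t,u,v).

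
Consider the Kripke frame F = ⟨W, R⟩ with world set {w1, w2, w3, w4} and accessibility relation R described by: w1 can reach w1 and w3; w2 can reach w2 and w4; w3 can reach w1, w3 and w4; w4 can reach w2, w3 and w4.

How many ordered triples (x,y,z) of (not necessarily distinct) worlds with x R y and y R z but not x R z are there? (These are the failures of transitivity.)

Enumerating: (w1,w3,w4), (w2,w4,w3), (w3,w4,w2), (w4,w3,w1).

4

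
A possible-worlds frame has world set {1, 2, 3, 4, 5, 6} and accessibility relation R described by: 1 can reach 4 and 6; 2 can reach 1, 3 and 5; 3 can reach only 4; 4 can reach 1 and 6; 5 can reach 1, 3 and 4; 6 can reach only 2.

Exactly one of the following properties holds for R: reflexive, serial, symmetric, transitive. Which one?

Reflexive: no — 1 is not related to itself.
Serial: yes — every world has a successor (e.g. 1 R 4).
Symmetric: no — 1 R 6 but not 6 R 1.
Transitive: no — 1 R 6 and 6 R 2, but not 1 R 2.
Only serial holds.

serial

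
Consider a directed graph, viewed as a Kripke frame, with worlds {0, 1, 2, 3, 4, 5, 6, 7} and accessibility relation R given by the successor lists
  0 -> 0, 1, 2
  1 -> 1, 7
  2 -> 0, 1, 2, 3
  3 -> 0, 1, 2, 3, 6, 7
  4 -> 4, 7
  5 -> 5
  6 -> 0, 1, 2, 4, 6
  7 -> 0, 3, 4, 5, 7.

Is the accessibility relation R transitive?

No

Transitive: no — 0 R 1 and 1 R 7, but not 0 R 7.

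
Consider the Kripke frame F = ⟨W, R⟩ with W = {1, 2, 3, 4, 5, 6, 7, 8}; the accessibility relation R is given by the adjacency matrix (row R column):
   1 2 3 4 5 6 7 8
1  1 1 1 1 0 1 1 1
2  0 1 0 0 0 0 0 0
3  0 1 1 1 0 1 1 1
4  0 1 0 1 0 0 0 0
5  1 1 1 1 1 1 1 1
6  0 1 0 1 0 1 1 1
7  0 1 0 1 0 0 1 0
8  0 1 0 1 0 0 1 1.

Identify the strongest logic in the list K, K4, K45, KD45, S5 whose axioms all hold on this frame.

K4

Transitive (axiom 4): yes — every two-step R-path is closed by a direct edge.
Euclidean (axiom 5): no — 1 R 2 and 1 R 3, but not 2 R 3.
Serial (axiom D): yes — every world has a successor (e.g. 1 R 1).
Reflexive (axiom T): yes — every world is R-related to itself.
So F validates K, K4; K45 would additionally require R to be Euclidean. The strongest is K4.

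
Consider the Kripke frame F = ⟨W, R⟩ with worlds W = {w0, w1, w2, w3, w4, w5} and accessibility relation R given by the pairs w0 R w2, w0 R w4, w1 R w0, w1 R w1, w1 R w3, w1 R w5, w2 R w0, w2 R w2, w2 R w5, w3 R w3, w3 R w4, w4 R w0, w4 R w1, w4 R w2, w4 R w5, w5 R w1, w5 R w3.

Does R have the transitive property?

Transitive: no — w0 R w2 and w2 R w5, but not w0 R w5.

No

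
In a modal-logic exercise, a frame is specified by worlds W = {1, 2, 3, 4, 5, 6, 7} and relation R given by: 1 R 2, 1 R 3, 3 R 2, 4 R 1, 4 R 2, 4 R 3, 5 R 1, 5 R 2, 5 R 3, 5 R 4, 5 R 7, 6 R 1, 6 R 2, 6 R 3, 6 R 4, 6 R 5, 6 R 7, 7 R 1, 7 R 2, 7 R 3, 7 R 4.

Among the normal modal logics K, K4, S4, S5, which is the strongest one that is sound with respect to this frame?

Transitive (axiom 4): yes — every two-step R-path is closed by a direct edge.
Reflexive (axiom T): no — 1 is not related to itself.
Euclidean (axiom 5): no — 1 R 2 and 1 R 3, but not 2 R 3.
So F validates K, K4; S4 would additionally require R to be reflexive. The strongest is K4.

K4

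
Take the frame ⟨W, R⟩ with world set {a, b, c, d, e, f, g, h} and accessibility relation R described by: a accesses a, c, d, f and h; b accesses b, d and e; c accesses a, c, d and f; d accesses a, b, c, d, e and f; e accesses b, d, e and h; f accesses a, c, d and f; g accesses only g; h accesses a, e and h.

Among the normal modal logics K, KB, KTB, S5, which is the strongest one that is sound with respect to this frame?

Symmetric (axiom B): yes — every pair in R has its reverse in R.
Reflexive (axiom T): yes — every world is R-related to itself.
Euclidean (axiom 5): no — a R c and a R h, but not c R h.
So F validates K, KB, KTB; S5 would additionally require R to be Euclidean. The strongest is KTB.

KTB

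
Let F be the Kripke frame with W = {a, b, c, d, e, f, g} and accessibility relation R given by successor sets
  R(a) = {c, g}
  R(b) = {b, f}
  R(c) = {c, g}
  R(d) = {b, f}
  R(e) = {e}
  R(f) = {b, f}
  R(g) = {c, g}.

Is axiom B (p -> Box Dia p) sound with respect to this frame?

Axiom B corresponds to the accessibility relation being symmetric.
Symmetric: no — a R c but not c R a.

No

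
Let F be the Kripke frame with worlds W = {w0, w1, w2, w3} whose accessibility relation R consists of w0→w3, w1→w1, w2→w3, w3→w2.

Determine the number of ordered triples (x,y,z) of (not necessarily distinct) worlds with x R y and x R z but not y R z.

Enumerating: (w0,w3,w3), (w2,w3,w3), (w3,w2,w2).

3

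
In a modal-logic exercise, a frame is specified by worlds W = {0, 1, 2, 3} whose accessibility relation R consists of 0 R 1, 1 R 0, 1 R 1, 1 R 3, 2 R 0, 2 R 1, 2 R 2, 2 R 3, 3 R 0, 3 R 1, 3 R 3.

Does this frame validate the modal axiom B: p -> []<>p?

Axiom B corresponds to the accessibility relation being symmetric.
Symmetric: no — 2 R 0 but not 0 R 2.

No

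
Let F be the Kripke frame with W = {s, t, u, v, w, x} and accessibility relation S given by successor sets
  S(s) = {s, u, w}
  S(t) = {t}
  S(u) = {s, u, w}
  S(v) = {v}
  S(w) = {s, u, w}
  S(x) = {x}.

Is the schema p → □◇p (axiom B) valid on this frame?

The schema B characterises exactly the symmetric frames.
Symmetric: yes — every pair in S has its reverse in S.

Yes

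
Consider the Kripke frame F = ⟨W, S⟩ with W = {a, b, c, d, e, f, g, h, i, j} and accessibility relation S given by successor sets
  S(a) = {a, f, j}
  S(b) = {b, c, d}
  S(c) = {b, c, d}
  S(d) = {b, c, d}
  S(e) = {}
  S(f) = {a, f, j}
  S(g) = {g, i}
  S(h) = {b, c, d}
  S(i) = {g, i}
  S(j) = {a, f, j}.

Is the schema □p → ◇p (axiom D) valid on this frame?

Axiom D corresponds to the accessibility relation being serial.
Serial: no — e has no S-successor.

No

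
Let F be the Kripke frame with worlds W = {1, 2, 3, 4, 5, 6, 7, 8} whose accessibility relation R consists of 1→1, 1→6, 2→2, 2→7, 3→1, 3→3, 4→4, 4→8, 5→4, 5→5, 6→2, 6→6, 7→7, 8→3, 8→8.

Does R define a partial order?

Reflexive: yes — every world is R-related to itself.
Transitive: no — 1 R 6 and 6 R 2, but not 1 R 2.
Antisymmetric: yes — no distinct pair is related both ways.
So R is not a partial order.

No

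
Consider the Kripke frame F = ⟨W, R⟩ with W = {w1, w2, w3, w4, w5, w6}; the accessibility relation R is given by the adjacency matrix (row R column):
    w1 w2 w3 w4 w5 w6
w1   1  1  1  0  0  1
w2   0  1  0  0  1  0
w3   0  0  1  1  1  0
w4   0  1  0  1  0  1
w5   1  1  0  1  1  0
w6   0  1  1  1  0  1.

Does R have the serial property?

Yes

Serial: yes — every world has a successor (e.g. w1 R w1).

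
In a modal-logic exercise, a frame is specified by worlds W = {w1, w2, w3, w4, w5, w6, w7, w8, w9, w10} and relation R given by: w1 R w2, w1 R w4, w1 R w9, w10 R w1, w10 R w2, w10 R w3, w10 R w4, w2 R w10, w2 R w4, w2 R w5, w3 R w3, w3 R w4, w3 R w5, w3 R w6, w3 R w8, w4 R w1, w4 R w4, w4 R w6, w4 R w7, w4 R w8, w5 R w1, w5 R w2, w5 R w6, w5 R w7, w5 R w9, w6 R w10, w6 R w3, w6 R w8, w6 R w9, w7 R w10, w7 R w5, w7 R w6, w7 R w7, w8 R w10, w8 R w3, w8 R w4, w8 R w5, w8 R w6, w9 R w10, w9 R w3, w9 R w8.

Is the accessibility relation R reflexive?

Reflexive: no — w1 is not related to itself.

No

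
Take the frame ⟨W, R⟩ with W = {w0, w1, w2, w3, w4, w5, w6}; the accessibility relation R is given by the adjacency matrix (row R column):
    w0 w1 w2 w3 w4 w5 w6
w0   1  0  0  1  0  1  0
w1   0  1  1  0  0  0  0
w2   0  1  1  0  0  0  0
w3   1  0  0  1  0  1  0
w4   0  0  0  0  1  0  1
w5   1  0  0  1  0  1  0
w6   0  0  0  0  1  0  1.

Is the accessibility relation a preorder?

Reflexive: yes — every world is R-related to itself.
Transitive: yes — every two-step R-path is closed by a direct edge.
So R is a preorder.

Yes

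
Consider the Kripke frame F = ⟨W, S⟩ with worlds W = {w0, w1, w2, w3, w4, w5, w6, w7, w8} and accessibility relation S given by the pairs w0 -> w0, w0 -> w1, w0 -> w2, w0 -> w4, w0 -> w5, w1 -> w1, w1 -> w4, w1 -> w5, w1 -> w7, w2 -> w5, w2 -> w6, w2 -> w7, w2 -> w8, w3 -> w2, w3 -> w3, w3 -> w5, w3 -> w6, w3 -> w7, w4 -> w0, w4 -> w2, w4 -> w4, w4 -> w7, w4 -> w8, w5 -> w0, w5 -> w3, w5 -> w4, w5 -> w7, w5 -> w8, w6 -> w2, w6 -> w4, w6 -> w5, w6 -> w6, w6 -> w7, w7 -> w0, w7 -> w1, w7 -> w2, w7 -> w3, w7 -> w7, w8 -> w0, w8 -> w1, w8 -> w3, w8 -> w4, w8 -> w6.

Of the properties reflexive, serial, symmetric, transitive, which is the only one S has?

Reflexive: no — w2 is not related to itself.
Serial: yes — every world has a successor (e.g. w0 S w0).
Symmetric: no — w0 S w1 but not w1 S w0.
Transitive: no — w0 S w1 and w1 S w7, but not w0 S w7.
Only serial holds.

serial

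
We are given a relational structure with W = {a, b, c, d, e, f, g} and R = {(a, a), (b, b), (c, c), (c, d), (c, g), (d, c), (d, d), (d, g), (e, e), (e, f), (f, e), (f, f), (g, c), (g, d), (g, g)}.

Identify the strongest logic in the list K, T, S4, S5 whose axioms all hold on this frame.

Reflexive (axiom T): yes — every world is R-related to itself.
Transitive (axiom 4): yes — every two-step R-path is closed by a direct edge.
Euclidean (axiom 5): yes — any two successors of a common world are R-related.
So F validates K, T, S4, S5. The strongest is S5.

S5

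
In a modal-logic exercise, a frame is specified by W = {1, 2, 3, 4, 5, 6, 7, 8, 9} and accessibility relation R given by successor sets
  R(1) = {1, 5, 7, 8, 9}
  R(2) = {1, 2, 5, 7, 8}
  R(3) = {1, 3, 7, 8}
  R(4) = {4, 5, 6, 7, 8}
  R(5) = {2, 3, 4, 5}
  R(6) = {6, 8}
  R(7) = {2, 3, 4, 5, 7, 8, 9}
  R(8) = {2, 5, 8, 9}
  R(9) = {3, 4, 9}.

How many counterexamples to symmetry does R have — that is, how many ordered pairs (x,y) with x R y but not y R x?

18

Enumerating: (1,5), (1,7), (1,8), (1,9), (2,1), (3,1), (3,8), (4,6), (4,8), (5,3), (6,8), (7,5), (7,8), (7,9), (8,5), (8,9), (9,3), (9,4).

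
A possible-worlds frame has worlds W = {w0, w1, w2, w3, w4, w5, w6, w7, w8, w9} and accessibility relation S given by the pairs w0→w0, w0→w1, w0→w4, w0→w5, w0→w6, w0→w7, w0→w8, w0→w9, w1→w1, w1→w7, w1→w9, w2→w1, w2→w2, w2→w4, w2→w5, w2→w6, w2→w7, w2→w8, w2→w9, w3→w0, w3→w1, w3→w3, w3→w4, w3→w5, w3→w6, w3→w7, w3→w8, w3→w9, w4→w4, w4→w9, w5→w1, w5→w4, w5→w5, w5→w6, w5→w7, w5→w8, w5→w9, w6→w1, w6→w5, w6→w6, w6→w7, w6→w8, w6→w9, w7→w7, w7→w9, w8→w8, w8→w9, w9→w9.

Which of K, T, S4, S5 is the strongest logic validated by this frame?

T

Reflexive (axiom T): yes — every world is S-related to itself.
Transitive (axiom 4): no — w6 S w5 and w5 S w4, but not w6 S w4.
Euclidean (axiom 5): no — w0 S w1 and w0 S w4, but not w1 S w4.
So F validates K, T; S4 would additionally require S to be transitive. The strongest is T.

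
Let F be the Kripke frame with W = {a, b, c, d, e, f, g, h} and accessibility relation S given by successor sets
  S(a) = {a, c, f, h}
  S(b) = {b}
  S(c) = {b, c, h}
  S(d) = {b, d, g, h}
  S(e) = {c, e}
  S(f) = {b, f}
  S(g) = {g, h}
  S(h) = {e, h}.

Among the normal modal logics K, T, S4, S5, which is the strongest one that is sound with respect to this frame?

T

Reflexive (axiom T): yes — every world is S-related to itself.
Transitive (axiom 4): no — a S c and c S b, but not a S b.
Euclidean (axiom 5): no — a S c and a S f, but not c S f.
So F validates K, T; S4 would additionally require S to be transitive. The strongest is T.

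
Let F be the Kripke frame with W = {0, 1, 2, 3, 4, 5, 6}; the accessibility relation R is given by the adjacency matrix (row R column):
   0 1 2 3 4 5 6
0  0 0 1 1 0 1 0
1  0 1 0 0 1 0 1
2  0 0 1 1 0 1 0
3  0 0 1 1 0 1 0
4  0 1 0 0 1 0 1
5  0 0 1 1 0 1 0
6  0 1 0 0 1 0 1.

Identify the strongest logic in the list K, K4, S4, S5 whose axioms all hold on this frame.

K4

Transitive (axiom 4): yes — every two-step R-path is closed by a direct edge.
Reflexive (axiom T): no — 0 is not related to itself.
Euclidean (axiom 5): yes — any two successors of a common world are R-related.
So F validates K, K4; S4 would additionally require R to be reflexive. The strongest is K4.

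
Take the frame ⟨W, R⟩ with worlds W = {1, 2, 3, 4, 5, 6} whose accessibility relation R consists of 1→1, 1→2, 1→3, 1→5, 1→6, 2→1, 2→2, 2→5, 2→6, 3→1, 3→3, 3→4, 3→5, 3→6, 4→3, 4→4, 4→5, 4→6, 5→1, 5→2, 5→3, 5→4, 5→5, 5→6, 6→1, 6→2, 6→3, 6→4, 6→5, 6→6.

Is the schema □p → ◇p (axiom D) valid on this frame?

Axiom D corresponds to the accessibility relation being serial.
Serial: yes — every world has a successor (e.g. 1 R 1).

Yes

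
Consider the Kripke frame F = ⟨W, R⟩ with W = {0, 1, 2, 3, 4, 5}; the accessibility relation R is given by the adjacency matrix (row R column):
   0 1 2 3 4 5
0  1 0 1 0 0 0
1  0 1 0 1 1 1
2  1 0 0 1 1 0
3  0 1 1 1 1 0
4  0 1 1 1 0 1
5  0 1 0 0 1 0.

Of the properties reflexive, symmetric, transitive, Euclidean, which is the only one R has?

Reflexive: no — 2 is not related to itself.
Symmetric: yes — every pair in R has its reverse in R.
Transitive: no — 0 R 2 and 2 R 3, but not 0 R 3.
Euclidean: no — 1 R 3 and 1 R 5, but not 3 R 5.
Only symmetric holds.

symmetric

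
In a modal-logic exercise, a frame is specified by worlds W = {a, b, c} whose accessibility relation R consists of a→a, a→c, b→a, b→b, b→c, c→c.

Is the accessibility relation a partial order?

Reflexive: yes — every world is R-related to itself.
Transitive: yes — every two-step R-path is closed by a direct edge.
Antisymmetric: yes — no distinct pair is related both ways.
So R is a partial order.

Yes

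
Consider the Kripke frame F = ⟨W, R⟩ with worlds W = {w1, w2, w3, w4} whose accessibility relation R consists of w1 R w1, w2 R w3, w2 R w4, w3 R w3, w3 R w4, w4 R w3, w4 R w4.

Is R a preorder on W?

Reflexive: no — w2 is not related to itself.
Transitive: yes — every two-step R-path is closed by a direct edge.
So R is not a preorder.

No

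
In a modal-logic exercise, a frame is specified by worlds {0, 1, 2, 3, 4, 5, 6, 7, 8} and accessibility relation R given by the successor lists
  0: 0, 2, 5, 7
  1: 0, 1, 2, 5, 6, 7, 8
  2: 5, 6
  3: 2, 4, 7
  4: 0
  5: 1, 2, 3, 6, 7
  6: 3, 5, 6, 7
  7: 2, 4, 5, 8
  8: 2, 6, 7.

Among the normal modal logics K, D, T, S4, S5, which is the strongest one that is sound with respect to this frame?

D

Serial (axiom D): yes — every world has a successor (e.g. 0 R 0).
Reflexive (axiom T): no — 2 is not related to itself.
Transitive (axiom 4): no — 0 R 2 and 2 R 6, but not 0 R 6.
Euclidean (axiom 5): no — 0 R 2 and 0 R 7, but not 2 R 7.
So F validates K, D; T would additionally require R to be reflexive. The strongest is D.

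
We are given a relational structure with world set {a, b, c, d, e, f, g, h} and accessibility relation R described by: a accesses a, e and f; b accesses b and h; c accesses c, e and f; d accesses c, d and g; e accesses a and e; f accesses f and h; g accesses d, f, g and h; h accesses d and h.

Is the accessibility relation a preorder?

Reflexive: yes — every world is R-related to itself.
Transitive: no — a R f and f R h, but not a R h.
So R is not a preorder.

No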